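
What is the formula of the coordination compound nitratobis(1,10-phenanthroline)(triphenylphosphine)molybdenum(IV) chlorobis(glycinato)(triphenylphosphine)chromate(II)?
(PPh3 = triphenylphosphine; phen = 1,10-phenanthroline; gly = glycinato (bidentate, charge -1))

[Mo(NO3)(phen)2(PPh3)][CrCl(gly)2(PPh3)]3

Cation [Mo…]: ligand charges -1, Mo(IV) ⇒ ion charge 3+.
Anion [Cr…]: ligand charges -3, Cr(II) ⇒ ion charge 1−.
One 3+ cation requires 3 of the 1− anion.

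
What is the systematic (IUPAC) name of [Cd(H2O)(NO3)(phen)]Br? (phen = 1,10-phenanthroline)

aquanitrato(1,10-phenanthroline)cadmium(II) bromide

The 1 bromide counter-ion carries a total charge of -1, so each complex ion is 1+.
Ligand charges: 1×nitrato (-1 each), 1×aqua (neutral), 1×1,10-phenanthroline (neutral); total -1. So Cd + (-1) = 1+, giving Cd = +2.
Ligands are named alphabetically: aqua before nitrato before phenanthroline.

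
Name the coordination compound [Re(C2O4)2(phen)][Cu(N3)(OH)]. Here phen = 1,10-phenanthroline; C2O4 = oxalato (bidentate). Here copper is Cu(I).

Cu is given as +1; the anion's ligand charges sum to -2, so the complex anion is 1−.
A 1:1 salt means the cation carries the equal and opposite charge, 1+.
Cation: ligand charges sum to -4; for the ion to be 1+, Re = +5.

dioxalato(1,10-phenanthroline)rhenium(V) azidohydroxocuprate(I)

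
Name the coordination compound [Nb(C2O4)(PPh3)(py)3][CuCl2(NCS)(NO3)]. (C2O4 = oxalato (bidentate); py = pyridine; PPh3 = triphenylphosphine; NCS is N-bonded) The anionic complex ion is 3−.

oxalatotris(pyridine)(triphenylphosphine)niobium(V) dichloroisothiocyanatonitratocuprate(I)

Both ions are complex: the cation is named first with the plain metal name, the anion second with the -ate form; each ion's ligands are alphabetised independently.
The complex anion is given as 3−; its ligand charges sum to -4, so Cu = +1.
A 1:1 salt means the cation carries the equal and opposite charge, 3+.
Cation: ligand charges sum to -2; for the ion to be 3+, Nb = +5.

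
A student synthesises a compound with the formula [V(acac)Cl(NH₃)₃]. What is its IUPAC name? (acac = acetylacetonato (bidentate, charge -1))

(acetylacetonato)triamminechlorovanadium(II)

There is no counter-ion, so the complex is neutral overall.
Ligand charges: 3×ammine (neutral), 1×acetylacetonato (-1 each), 1×chloro (-1 each); total -2. So V + (-2) = 0, giving V = +2.
Ligands are named alphabetically: acetylacetonato before ammine before chloro.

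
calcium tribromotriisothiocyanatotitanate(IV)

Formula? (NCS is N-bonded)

Ca[TiBr3(NCS)3]

Ligands: 3 bromo (Br, -1), 3 isothiocyanato (NCS, -1). Ligand charge sum = -6.
Charge balance with calcium (+2) requires 1 complex ion per 1 calcium.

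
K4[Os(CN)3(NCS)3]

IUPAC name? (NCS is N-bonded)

The 4 potassium counter-ions carry a total charge of +4, so each complex ion is 4−.
Ligand charges: 3×cyano (-1 each), 3×isothiocyanato (-1 each); total -6. So Os + (-6) = 4−, giving Os = +2.
Ligands are named alphabetically: cyano before isothiocyanato.
The complex ion is anionic, so osmium takes the -ate form osmate(II).

potassium tricyanotriisothiocyanatoosmate(II)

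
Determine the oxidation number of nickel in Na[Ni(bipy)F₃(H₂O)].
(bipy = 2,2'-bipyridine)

+2

1 sodium outside the brackets (+1 each) → the complex ion is 1−.
Ligand charges: 1×H2O neutral; 1×bipy neutral; 3×F = -3; sum -3.
Ni + (-3) = 1− ⇒ Ni is +2.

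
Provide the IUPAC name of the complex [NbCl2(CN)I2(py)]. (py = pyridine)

There is no counter-ion, so the complex is neutral overall.
Ligand charges: 1×pyridine (neutral), 1×cyano (-1 each), 2×chloro (-1 each), 2×iodo (-1 each); total -5. So Nb + (-5) = 0, giving Nb = +5.
Ligands are named alphabetically: chloro before cyano before iodo before pyridine.

dichlorocyanodiiodo(pyridine)niobium(V)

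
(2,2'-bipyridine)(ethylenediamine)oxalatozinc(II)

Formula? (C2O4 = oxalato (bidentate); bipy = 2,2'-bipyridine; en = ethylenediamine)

Ligands: 1 oxalato (C2O4, -2), 1 2,2'-bipyridine (bipy, neutral), 1 ethylenediamine (en, neutral). Ligand charge sum = -2.
With Zn in oxidation state +2, the complex ion is [Zn...].

[Zn(bipy)(C2O4)(en)]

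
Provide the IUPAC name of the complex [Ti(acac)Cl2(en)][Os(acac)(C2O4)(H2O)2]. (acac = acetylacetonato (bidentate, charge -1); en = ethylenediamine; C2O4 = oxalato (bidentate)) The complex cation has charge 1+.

Both ions are complex: the cation is named first with the plain metal name, the anion second with the -ate form; each ion's ligands are alphabetised independently.
The complex cation is given as 1+; its ligand charges sum to -3, so Ti = +4.
A 1:1 salt means the anion carries the equal and opposite charge, 1−.
Anion: ligand charges sum to -3; for the ion to be 1−, Os = +2.

(acetylacetonato)dichloro(ethylenediamine)titanium(IV) (acetylacetonato)diaquaoxalatoosmate(II)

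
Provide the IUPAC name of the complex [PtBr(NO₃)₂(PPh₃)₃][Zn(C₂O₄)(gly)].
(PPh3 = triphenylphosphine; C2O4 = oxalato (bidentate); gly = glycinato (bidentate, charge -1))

bromodinitratotris(triphenylphosphine)platinum(IV) (glycinato)oxalatozincate(II)

Both ions are complex: the cation is named first with the plain metal name, the anion second with the -ate form; each ion's ligands are alphabetised independently.
Zinc is always +2 in its complexes; the anion's ligand charges sum to -3, so the complex anion is 1−.
A 1:1 salt means the cation carries the equal and opposite charge, 1+.
Cation: ligand charges sum to -3; for the ion to be 1+, Pt = +4.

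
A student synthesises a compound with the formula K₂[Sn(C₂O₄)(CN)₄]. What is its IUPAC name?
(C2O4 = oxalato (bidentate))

The 2 potassium counter-ions carry a total charge of +2, so each complex ion is 2−.
Ligand charges: 4×cyano (-1 each), 1×oxalato (-2 each); total -6. So Sn + (-6) = 2−, giving Sn = +4.
Ligands are named alphabetically: cyano before oxalato.
The complex ion is anionic, so tin takes the -ate form stannate(IV).

potassium tetracyanooxalatostannate(IV)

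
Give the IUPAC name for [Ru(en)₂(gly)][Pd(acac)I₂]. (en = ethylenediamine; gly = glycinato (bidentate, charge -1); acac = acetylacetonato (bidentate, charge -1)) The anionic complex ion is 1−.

Both ions are complex: the cation is named first with the plain metal name, the anion second with the -ate form; each ion's ligands are alphabetised independently.
The complex anion is given as 1−; its ligand charges sum to -3, so Pd = +2.
A 1:1 salt means the cation carries the equal and opposite charge, 1+.
Cation: ligand charges sum to -1; for the ion to be 1+, Ru = +2.

bis(ethylenediamine)(glycinato)ruthenium(II) (acetylacetonato)diiodopalladate(II)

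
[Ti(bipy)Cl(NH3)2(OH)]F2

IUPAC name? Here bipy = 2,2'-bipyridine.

The 2 fluoride counter-ions carry a total charge of -2, so each complex ion is 2+.
Ligand charges: 2×ammine (neutral), 1×hydroxo (-1 each), 1×chloro (-1 each), 1×2,2'-bipyridine (neutral); total -2. So Ti + (-2) = 2+, giving Ti = +4.
Ligands are named alphabetically: ammine before bipyridine before chloro before hydroxo.

diammine(2,2'-bipyridine)chlorohydroxotitanium(IV) fluoride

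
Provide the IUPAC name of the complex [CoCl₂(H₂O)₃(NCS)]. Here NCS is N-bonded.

triaquadichloroisothiocyanatocobalt(III)

There is no counter-ion, so the complex is neutral overall.
Ligand charges: 3×aqua (neutral), 2×chloro (-1 each), 1×isothiocyanato (-1 each); total -3. So Co + (-3) = 0, giving Co = +3.
Ligands are named alphabetically: aqua before chloro before isothiocyanato.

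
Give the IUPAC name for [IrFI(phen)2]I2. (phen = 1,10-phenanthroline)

The 2 iodide counter-ions carry a total charge of -2, so each complex ion is 2+.
Ligand charges: 1×iodo (-1 each), 1×fluoro (-1 each), 2×1,10-phenanthroline (neutral); total -2. So Ir + (-2) = 2+, giving Ir = +4.
Ligands are named alphabetically: fluoro before iodo before phenanthroline.

fluoroiodobis(1,10-phenanthroline)iridium(IV) iodide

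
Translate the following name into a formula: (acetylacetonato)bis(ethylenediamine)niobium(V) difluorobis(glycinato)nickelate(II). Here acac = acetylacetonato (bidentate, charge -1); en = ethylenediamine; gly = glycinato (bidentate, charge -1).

[Nb(acac)(en)2][NiF2(gly)2]2

Cation [Nb…]: ligand charges -1, Nb(V) ⇒ ion charge 4+.
Anion [Ni…]: ligand charges -4, Ni(II) ⇒ ion charge 2−.
One 4+ cation requires 2 of the 2− anion.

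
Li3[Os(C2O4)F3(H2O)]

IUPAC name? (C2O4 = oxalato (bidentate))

The 3 lithium counter-ions carry a total charge of +3, so each complex ion is 3−.
Ligand charges: 1×aqua (neutral), 3×fluoro (-1 each), 1×oxalato (-2 each); total -5. So Os + (-5) = 3−, giving Os = +2.
Ligands are named alphabetically: aqua before fluoro before oxalato.
The complex ion is anionic, so osmium takes the -ate form osmate(II).

lithium aquatrifluorooxalatoosmate(II)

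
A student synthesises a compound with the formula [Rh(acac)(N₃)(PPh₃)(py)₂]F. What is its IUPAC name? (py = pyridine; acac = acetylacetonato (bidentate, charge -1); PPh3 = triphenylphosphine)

The 1 fluoride counter-ion carries a total charge of -1, so each complex ion is 1+.
Ligand charges: 2×pyridine (neutral), 1×acetylacetonato (-1 each), 1×triphenylphosphine (neutral), 1×azido (-1 each); total -2. So Rh + (-2) = 1+, giving Rh = +3.
Ligands are named alphabetically: acetylacetonato before azido before pyridine before triphenylphosphine.

(acetylacetonato)azidobis(pyridine)(triphenylphosphine)rhodium(III) fluoride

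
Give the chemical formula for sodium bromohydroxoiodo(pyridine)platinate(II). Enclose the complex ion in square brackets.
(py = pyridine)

Na[PtBrI(OH)(py)]

Ligands: 1 pyridine (py, neutral), 1 hydroxo (OH, -1), 1 bromo (Br, -1), 1 iodo (I, -1). Ligand charge sum = -3.
With Pt in oxidation state +2, the complex ion is [Pt...]^1−.
Charge balance with sodium (+1) requires 1 complex ion per 1 sodium.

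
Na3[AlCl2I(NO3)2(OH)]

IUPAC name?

sodium dichlorohydroxoiododinitratoaluminate(III)

The 3 sodium counter-ions carry a total charge of +3, so each complex ion is 3−.
Ligand charges: 1×iodo (-1 each), 2×chloro (-1 each), 2×nitrato (-1 each), 1×hydroxo (-1 each); total -6. So Al + (-6) = 3−, giving Al = +3.
Ligands are named alphabetically: chloro before hydroxo before iodo before nitrato.
The complex ion is anionic, so aluminium takes the -ate form aluminate(III).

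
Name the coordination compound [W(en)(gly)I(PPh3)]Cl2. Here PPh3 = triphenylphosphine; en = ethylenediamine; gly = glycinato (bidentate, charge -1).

The 2 chloride counter-ions carry a total charge of -2, so each complex ion is 2+.
Ligand charges: 1×triphenylphosphine (neutral), 1×iodo (-1 each), 1×ethylenediamine (neutral), 1×glycinato (-1 each); total -2. So W + (-2) = 2+, giving W = +4.
Ligands are named alphabetically: ethylenediamine before glycinato before iodo before triphenylphosphine.

(ethylenediamine)(glycinato)iodo(triphenylphosphine)tungsten(IV) chloride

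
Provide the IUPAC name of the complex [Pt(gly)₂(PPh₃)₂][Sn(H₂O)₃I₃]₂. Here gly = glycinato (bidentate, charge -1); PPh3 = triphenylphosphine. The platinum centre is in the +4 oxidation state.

bis(glycinato)bis(triphenylphosphine)platinum(IV) triaquatriiodostannate(II)

Both ions are complex: the cation is named first with the plain metal name, the anion second with the -ate form; each ion's ligands are alphabetised independently.
Pt is given as +4; the cation's ligand charges sum to -2, so the complex cation is 2+.
With 2 anions per cation, each anion must be 2/2 = 1−.
Anion: ligand charges sum to -3; for the ion to be 1−, Sn = +2.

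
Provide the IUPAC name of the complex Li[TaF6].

lithium hexafluorotantalate(V)

The 1 lithium counter-ion carries a total charge of +1, so each complex ion is 1−.
Ligand charges: 6×fluoro (-1 each); total -6. So Ta + (-6) = 1−, giving Ta = +5.
The complex ion is anionic, so tantalum takes the -ate form tantalate(V).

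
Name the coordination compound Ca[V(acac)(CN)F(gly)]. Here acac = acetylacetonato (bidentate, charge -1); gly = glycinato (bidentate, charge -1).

The 1 calcium counter-ion carries a total charge of +2, so each complex ion is 2−.
Ligand charges: 1×cyano (-1 each), 1×acetylacetonato (-1 each), 1×fluoro (-1 each), 1×glycinato (-1 each); total -4. So V + (-4) = 2−, giving V = +2.
Ligands are named alphabetically: acetylacetonato before cyano before fluoro before glycinato.
The complex ion is anionic, so vanadium takes the -ate form vanadate(II).

calcium (acetylacetonato)cyanofluoro(glycinato)vanadate(II)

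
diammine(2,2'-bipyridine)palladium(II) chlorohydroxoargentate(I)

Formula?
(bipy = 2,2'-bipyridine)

[Pd(bipy)(NH3)2][AgCl(OH)]2

Cation [Pd…]: ligand charges 0, Pd(II) ⇒ ion charge 2+.
Anion [Ag…]: ligand charges -2, Ag(I) ⇒ ion charge 1−.
One 2+ cation requires 2 of the 1− anion.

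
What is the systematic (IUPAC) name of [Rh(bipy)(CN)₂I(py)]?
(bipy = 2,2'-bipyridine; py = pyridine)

(2,2'-bipyridine)dicyanoiodo(pyridine)rhodium(III)

There is no counter-ion, so the complex is neutral overall.
Ligand charges: 1×iodo (-1 each), 1×2,2'-bipyridine (neutral), 2×cyano (-1 each), 1×pyridine (neutral); total -3. So Rh + (-3) = 0, giving Rh = +3.
Ligands are named alphabetically: bipyridine before cyano before iodo before pyridine.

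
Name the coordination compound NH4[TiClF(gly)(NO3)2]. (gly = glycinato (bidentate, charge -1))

ammonium chlorofluoro(glycinato)dinitratotitanate(IV)

The 1 ammonium counter-ion carries a total charge of +1, so each complex ion is 1−.
Ligand charges: 1×fluoro (-1 each), 2×nitrato (-1 each), 1×glycinato (-1 each), 1×chloro (-1 each); total -5. So Ti + (-5) = 1−, giving Ti = +4.
The complex ion is anionic, so titanium takes the -ate form titanate(IV).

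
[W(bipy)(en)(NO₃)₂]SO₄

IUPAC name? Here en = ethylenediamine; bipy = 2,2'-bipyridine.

The 1 sulfate counter-ion carries a total charge of -2, so each complex ion is 2+.
Ligand charges: 1×ethylenediamine (neutral), 1×2,2'-bipyridine (neutral), 2×nitrato (-1 each); total -2. So W + (-2) = 2+, giving W = +4.
Ligands are named alphabetically: bipyridine before ethylenediamine before nitrato.

(2,2'-bipyridine)(ethylenediamine)dinitratotungsten(IV) sulfate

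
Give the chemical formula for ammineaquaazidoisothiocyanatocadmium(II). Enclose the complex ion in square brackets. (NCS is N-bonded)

Ligands: 1 aqua (H2O, neutral), 1 ammine (NH3, neutral), 1 azido (N3, -1), 1 isothiocyanato (NCS, -1). Ligand charge sum = -2.
With Cd in oxidation state +2, the complex ion is [Cd...].

[Cd(H2O)(N3)(NCS)(NH3)]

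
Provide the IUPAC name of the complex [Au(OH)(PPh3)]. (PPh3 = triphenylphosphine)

There is no counter-ion, so the complex is neutral overall.
Ligand charges: 1×triphenylphosphine (neutral), 1×hydroxo (-1 each); total -1. So Au + (-1) = 0, giving Au = +1.
Ligands are named alphabetically: hydroxo before triphenylphosphine.

hydroxo(triphenylphosphine)gold(I)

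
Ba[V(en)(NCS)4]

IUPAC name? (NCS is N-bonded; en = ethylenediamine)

barium (ethylenediamine)tetraisothiocyanatovanadate(II)

The 1 barium counter-ion carries a total charge of +2, so each complex ion is 2−.
Ligand charges: 4×isothiocyanato (-1 each), 1×ethylenediamine (neutral); total -4. So V + (-4) = 2−, giving V = +2.
The complex ion is anionic, so vanadium takes the -ate form vanadate(II).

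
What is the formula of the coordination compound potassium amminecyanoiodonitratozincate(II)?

Ligands: 1 iodo (I, -1), 1 cyano (CN, -1), 1 ammine (NH3, neutral), 1 nitrato (NO3, -1). Ligand charge sum = -3.
With Zn in oxidation state +2, the complex ion is [Zn...]^1−.
Charge balance with potassium (+1) requires 1 complex ion per 1 potassium.

K[Zn(CN)I(NH3)(NO3)]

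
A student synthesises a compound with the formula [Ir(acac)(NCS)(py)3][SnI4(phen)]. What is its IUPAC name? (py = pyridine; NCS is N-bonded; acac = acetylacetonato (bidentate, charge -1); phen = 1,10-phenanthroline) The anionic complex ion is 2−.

(acetylacetonato)isothiocyanatotris(pyridine)iridium(IV) tetraiodo(1,10-phenanthroline)stannate(II)

Both ions are complex: the cation is named first with the plain metal name, the anion second with the -ate form; each ion's ligands are alphabetised independently.
The complex anion is given as 2−; its ligand charges sum to -4, so Sn = +2.
A 1:1 salt means the cation carries the equal and opposite charge, 2+.
Cation: ligand charges sum to -2; for the ion to be 2+, Ir = +4.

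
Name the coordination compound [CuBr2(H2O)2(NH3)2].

diamminediaquadibromocopper(II)

There is no counter-ion, so the complex is neutral overall.
Ligand charges: 2×bromo (-1 each), 2×aqua (neutral), 2×ammine (neutral); total -2. So Cu + (-2) = 0, giving Cu = +2.
Ligands are named alphabetically: ammine before aqua before bromo.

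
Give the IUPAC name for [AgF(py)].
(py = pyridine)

There is no counter-ion, so the complex is neutral overall.
Ligand charges: 1×pyridine (neutral), 1×fluoro (-1 each); total -1. So Ag + (-1) = 0, giving Ag = +1.
Ligands are named alphabetically: fluoro before pyridine.

fluoro(pyridine)silver(I)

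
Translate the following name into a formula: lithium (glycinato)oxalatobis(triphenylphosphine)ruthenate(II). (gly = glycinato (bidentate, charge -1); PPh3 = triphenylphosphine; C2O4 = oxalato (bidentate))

Li[Ru(C2O4)(gly)(PPh3)2]

Ligands: 1 glycinato (gly, -1), 2 triphenylphosphine (PPh3, neutral), 1 oxalato (C2O4, -2). Ligand charge sum = -3.
Charge balance with lithium (+1) requires 1 complex ion per 1 lithium.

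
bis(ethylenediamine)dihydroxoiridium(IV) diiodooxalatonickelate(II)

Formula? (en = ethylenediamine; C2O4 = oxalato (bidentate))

[Ir(en)2(OH)2][Ni(C2O4)I2]

Cation [Ir…]: ligand charges -2, Ir(IV) ⇒ ion charge 2+.
Anion [Ni…]: ligand charges -4, Ni(II) ⇒ ion charge 2−.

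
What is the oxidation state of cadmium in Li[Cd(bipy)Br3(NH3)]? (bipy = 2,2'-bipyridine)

1 lithium outside the brackets (+1 each) → the complex ion is 1−.
Ligand charges: 3×Br = -3; 1×bipy neutral; 1×NH3 neutral; sum -3.
Cd + (-3) = 1− ⇒ Cd is +2.

+2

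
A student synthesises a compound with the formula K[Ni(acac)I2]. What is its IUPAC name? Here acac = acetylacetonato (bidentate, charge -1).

potassium (acetylacetonato)diiodonickelate(II)

The 1 potassium counter-ion carries a total charge of +1, so each complex ion is 1−.
Ligand charges: 1×acetylacetonato (-1 each), 2×iodo (-1 each); total -3. So Ni + (-3) = 1−, giving Ni = +2.
The complex ion is anionic, so nickel takes the -ate form nickelate(II).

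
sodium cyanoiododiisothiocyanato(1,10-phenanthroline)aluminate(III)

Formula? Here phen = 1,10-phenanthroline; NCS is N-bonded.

Ligands: 1 iodo (I, -1), 1 1,10-phenanthroline (phen, neutral), 2 isothiocyanato (NCS, -1), 1 cyano (CN, -1). Ligand charge sum = -4.
Charge balance with sodium (+1) requires 1 complex ion per 1 sodium.

Na[Al(CN)I(NCS)2(phen)]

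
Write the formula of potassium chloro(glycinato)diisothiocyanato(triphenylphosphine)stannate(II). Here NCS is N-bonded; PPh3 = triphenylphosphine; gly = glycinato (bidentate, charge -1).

K2[SnCl(gly)(NCS)2(PPh3)]

Ligands: 1 chloro (Cl, -1), 2 isothiocyanato (NCS, -1), 1 triphenylphosphine (PPh3, neutral), 1 glycinato (gly, -1). Ligand charge sum = -4.
With Sn in oxidation state +2, the complex ion is [Sn...]^2−.
Charge balance with potassium (+1) requires 1 complex ion per 2 potassium.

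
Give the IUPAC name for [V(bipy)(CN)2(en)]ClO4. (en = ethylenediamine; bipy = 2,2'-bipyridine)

The 1 perchlorate counter-ion carries a total charge of -1, so each complex ion is 1+.
Ligand charges: 1×ethylenediamine (neutral), 2×cyano (-1 each), 1×2,2'-bipyridine (neutral); total -2. So V + (-2) = 1+, giving V = +3.
Ligands are named alphabetically: bipyridine before cyano before ethylenediamine.

(2,2'-bipyridine)dicyano(ethylenediamine)vanadium(III) perchlorate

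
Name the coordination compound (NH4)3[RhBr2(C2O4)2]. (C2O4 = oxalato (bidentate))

ammonium dibromodioxalatorhodate(III)

The 3 ammonium counter-ions carry a total charge of +3, so each complex ion is 3−.
Ligand charges: 2×oxalato (-2 each), 2×bromo (-1 each); total -6. So Rh + (-6) = 3−, giving Rh = +3.
The complex ion is anionic, so rhodium takes the -ate form rhodate(III).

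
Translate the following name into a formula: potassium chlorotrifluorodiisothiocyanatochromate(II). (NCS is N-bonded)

K4[CrClF3(NCS)2]

Ligands: 1 chloro (Cl, -1), 2 isothiocyanato (NCS, -1), 3 fluoro (F, -1). Ligand charge sum = -6.
With Cr in oxidation state +2, the complex ion is [Cr...]^4−.
Charge balance with potassium (+1) requires 1 complex ion per 4 potassium.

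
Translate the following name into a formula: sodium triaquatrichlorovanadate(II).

Na[VCl3(H2O)3]

Ligands: 3 chloro (Cl, -1), 3 aqua (H2O, neutral). Ligand charge sum = -3.
With V in oxidation state +2, the complex ion is [V...]^1−.
Charge balance with sodium (+1) requires 1 complex ion per 1 sodium.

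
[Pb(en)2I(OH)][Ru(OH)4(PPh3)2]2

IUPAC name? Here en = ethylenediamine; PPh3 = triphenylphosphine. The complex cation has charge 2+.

bis(ethylenediamine)hydroxoiodolead(IV) tetrahydroxobis(triphenylphosphine)ruthenate(III)

The complex cation is given as 2+; its ligand charges sum to -2, so Pb = +4.
With 2 anions per cation, each anion must be 2/2 = 1−.
Anion: ligand charges sum to -4; for the ion to be 1−, Ru = +3.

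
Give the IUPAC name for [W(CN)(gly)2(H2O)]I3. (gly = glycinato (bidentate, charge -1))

aquacyanobis(glycinato)tungsten(VI) iodide

The 3 iodide counter-ions carry a total charge of -3, so each complex ion is 3+.
Ligand charges: 1×aqua (neutral), 1×cyano (-1 each), 2×glycinato (-1 each); total -3. So W + (-3) = 3+, giving W = +6.
Ligands are named alphabetically: aqua before cyano before glycinato.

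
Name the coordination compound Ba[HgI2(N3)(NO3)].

barium azidodiiodonitratomercurate(II)

The 1 barium counter-ion carries a total charge of +2, so each complex ion is 2−.
Ligand charges: 2×iodo (-1 each), 1×nitrato (-1 each), 1×azido (-1 each); total -4. So Hg + (-4) = 2−, giving Hg = +2.
Ligands are named alphabetically: azido before iodo before nitrato.
The complex ion is anionic, so mercury takes the -ate form mercurate(II).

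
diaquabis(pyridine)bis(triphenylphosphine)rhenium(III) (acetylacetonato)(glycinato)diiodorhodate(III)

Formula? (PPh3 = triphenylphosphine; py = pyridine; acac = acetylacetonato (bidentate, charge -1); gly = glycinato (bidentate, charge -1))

Cation [Re…]: ligand charges 0, Re(III) ⇒ ion charge 3+.
Anion [Rh…]: ligand charges -4, Rh(III) ⇒ ion charge 1−.
One 3+ cation requires 3 of the 1− anion.

[Re(H2O)2(PPh3)2(py)2][Rh(acac)(gly)I2]3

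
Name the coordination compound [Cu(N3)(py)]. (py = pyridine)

azido(pyridine)copper(I)

There is no counter-ion, so the complex is neutral overall.
Ligand charges: 1×pyridine (neutral), 1×azido (-1 each); total -1. So Cu + (-1) = 0, giving Cu = +1.
Ligands are named alphabetically: azido before pyridine.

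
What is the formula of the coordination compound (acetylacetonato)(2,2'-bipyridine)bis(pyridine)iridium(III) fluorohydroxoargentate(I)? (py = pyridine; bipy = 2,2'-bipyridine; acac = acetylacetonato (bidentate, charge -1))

[Ir(acac)(bipy)(py)2][AgF(OH)]2

Cation [Ir…]: ligand charges -1, Ir(III) ⇒ ion charge 2+.
Anion [Ag…]: ligand charges -2, Ag(I) ⇒ ion charge 1−.
One 2+ cation requires 2 of the 1− anion.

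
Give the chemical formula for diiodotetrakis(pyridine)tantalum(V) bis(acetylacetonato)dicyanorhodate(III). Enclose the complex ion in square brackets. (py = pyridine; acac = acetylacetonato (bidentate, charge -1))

[TaI2(py)4][Rh(acac)2(CN)2]3

Cation [Ta…]: ligand charges -2, Ta(V) ⇒ ion charge 3+.
Anion [Rh…]: ligand charges -4, Rh(III) ⇒ ion charge 1−.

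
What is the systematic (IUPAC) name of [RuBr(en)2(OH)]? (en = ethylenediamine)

bromobis(ethylenediamine)hydroxoruthenium(II)

There is no counter-ion, so the complex is neutral overall.
Ligand charges: 2×ethylenediamine (neutral), 1×hydroxo (-1 each), 1×bromo (-1 each); total -2. So Ru + (-2) = 0, giving Ru = +2.
Ligands are named alphabetically: bromo before ethylenediamine before hydroxo.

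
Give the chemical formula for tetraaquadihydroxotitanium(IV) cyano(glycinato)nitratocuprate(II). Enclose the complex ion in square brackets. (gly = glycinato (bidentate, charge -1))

[Ti(H2O)4(OH)2][Cu(CN)(gly)(NO3)]2

Cation [Ti…]: ligand charges -2, Ti(IV) ⇒ ion charge 2+.
Anion [Cu…]: ligand charges -3, Cu(II) ⇒ ion charge 1−.
One 2+ cation requires 2 of the 1− anion.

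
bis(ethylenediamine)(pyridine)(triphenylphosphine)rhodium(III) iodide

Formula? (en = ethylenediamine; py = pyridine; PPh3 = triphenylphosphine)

[Rh(en)2(PPh3)(py)]I3

Ligands: 2 ethylenediamine (en, neutral), 1 pyridine (py, neutral), 1 triphenylphosphine (PPh3, neutral). Ligand charge sum = 0.
Charge balance with iodide (-1) requires 1 complex ion per 3 iodide.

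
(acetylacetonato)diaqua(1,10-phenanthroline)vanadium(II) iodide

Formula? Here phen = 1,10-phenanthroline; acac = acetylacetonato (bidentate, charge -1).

Ligands: 1 1,10-phenanthroline (phen, neutral), 1 acetylacetonato (acac, -1), 2 aqua (H2O, neutral). Ligand charge sum = -1.
With V in oxidation state +2, the complex ion is [V...]^1+.
Charge balance with iodide (-1) requires 1 complex ion per 1 iodide.

[V(acac)(H2O)2(phen)]I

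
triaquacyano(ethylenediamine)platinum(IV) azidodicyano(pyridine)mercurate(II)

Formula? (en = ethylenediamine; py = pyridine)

Cation [Pt…]: ligand charges -1, Pt(IV) ⇒ ion charge 3+.
Anion [Hg…]: ligand charges -3, Hg(II) ⇒ ion charge 1−.

[Pt(CN)(en)(H2O)3][Hg(CN)2(N3)(py)]3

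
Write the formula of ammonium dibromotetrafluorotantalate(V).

Ligands: 2 bromo (Br, -1), 4 fluoro (F, -1). Ligand charge sum = -6.
Charge balance with ammonium (+1) requires 1 complex ion per 1 ammonium.

NH4[TaBr2F4]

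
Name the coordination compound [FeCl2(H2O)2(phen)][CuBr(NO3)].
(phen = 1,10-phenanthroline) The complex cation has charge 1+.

diaquadichloro(1,10-phenanthroline)iron(III) bromonitratocuprate(I)

Both ions are complex: the cation is named first with the plain metal name, the anion second with the -ate form; each ion's ligands are alphabetised independently.
The complex cation is given as 1+; its ligand charges sum to -2, so Fe = +3.
A 1:1 salt means the anion carries the equal and opposite charge, 1−.
Anion: ligand charges sum to -2; for the ion to be 1−, Cu = +1.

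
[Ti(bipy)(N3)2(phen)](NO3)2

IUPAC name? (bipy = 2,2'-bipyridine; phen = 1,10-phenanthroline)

The 2 nitrate counter-ions carry a total charge of -2, so each complex ion is 2+.
Ligand charges: 1×2,2'-bipyridine (neutral), 1×1,10-phenanthroline (neutral), 2×azido (-1 each); total -2. So Ti + (-2) = 2+, giving Ti = +4.
Ligands are named alphabetically: azido before bipyridine before phenanthroline.

diazido(2,2'-bipyridine)(1,10-phenanthroline)titanium(IV) nitrate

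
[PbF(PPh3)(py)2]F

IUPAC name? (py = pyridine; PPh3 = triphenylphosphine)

fluorobis(pyridine)(triphenylphosphine)lead(II) fluoride

The 1 fluoride counter-ion carries a total charge of -1, so each complex ion is 1+.
Ligand charges: 2×pyridine (neutral), 1×triphenylphosphine (neutral), 1×fluoro (-1 each); total -1. So Pb + (-1) = 1+, giving Pb = +2.
Ligands are named alphabetically: fluoro before pyridine before triphenylphosphine.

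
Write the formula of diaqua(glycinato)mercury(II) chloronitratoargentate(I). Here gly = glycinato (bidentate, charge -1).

[Hg(gly)(H2O)2][AgCl(NO3)]

Cation [Hg…]: ligand charges -1, Hg(II) ⇒ ion charge 1+.
Anion [Ag…]: ligand charges -2, Ag(I) ⇒ ion charge 1−.
One 1+ cation balances one 1− anion.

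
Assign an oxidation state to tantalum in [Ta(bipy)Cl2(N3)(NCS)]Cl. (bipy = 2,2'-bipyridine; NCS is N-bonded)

+5

1 chloride outside the brackets (-1 each) → the complex ion is 1+.
Ligand charges: 1×bipy neutral; 1×NCS = -1; 2×Cl = -2; 1×N3 = -1; sum -4.
Ta + (-4) = 1+ ⇒ Ta is +5.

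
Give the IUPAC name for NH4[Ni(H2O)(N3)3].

ammonium aquatriazidonickelate(II)

The 1 ammonium counter-ion carries a total charge of +1, so each complex ion is 1−.
Ligand charges: 1×aqua (neutral), 3×azido (-1 each); total -3. So Ni + (-3) = 1−, giving Ni = +2.
Ligands are named alphabetically: aqua before azido.
The complex ion is anionic, so nickel takes the -ate form nickelate(II).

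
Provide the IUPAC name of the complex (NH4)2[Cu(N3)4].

The 2 ammonium counter-ions carry a total charge of +2, so each complex ion is 2−.
Ligand charges: 4×azido (-1 each); total -4. So Cu + (-4) = 2−, giving Cu = +2.
The complex ion is anionic, so copper takes the -ate form cuprate(II).

ammonium tetraazidocuprate(II)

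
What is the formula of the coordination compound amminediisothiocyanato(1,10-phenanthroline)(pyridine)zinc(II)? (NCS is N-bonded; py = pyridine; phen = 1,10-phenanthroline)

[Zn(NCS)2(NH3)(phen)(py)]

Ligands: 2 isothiocyanato (NCS, -1), 1 pyridine (py, neutral), 1 1,10-phenanthroline (phen, neutral), 1 ammine (NH3, neutral). Ligand charge sum = -2.
With Zn in oxidation state +2, the complex ion is [Zn...].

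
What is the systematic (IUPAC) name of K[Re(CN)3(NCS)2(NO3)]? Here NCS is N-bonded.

The 1 potassium counter-ion carries a total charge of +1, so each complex ion is 1−.
Ligand charges: 1×nitrato (-1 each), 2×isothiocyanato (-1 each), 3×cyano (-1 each); total -6. So Re + (-6) = 1−, giving Re = +5.
Ligands are named alphabetically: cyano before isothiocyanato before nitrato.
The complex ion is anionic, so rhenium takes the -ate form rhenate(V).

potassium tricyanodiisothiocyanatonitratorhenate(V)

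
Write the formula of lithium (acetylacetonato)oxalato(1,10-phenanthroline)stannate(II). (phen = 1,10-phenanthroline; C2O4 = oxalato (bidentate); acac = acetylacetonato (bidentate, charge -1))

Ligands: 1 1,10-phenanthroline (phen, neutral), 1 oxalato (C2O4, -2), 1 acetylacetonato (acac, -1). Ligand charge sum = -3.
Charge balance with lithium (+1) requires 1 complex ion per 1 lithium.

Li[Sn(acac)(C2O4)(phen)]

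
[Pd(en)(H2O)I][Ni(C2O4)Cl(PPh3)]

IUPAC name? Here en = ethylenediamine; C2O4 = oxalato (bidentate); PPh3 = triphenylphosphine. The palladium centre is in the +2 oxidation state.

aqua(ethylenediamine)iodopalladium(II) chlorooxalato(triphenylphosphine)nickelate(II)

Both ions are complex: the cation is named first with the plain metal name, the anion second with the -ate form; each ion's ligands are alphabetised independently.
Pd is given as +2; the cation's ligand charges sum to -1, so the complex cation is 1+.
A 1:1 salt means the anion carries the equal and opposite charge, 1−.
Anion: ligand charges sum to -3; for the ion to be 1−, Ni = +2.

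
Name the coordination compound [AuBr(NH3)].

There is no counter-ion, so the complex is neutral overall.
Ligand charges: 1×bromo (-1 each), 1×ammine (neutral); total -1. So Au + (-1) = 0, giving Au = +1.
Ligands are named alphabetically: ammine before bromo.

amminebromogold(I)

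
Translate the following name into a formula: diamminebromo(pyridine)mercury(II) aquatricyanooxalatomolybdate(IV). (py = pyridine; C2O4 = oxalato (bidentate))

[HgBr(NH3)2(py)][Mo(C2O4)(CN)3(H2O)]

Cation [Hg…]: ligand charges -1, Hg(II) ⇒ ion charge 1+.
Anion [Mo…]: ligand charges -5, Mo(IV) ⇒ ion charge 1−.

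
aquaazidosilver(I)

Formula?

Ligands: 1 azido (N3, -1), 1 aqua (H2O, neutral). Ligand charge sum = -1.
With Ag in oxidation state +1, the complex ion is [Ag...].

[Ag(H2O)(N3)]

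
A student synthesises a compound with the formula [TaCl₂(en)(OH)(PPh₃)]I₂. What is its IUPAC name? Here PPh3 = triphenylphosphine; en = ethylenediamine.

dichloro(ethylenediamine)hydroxo(triphenylphosphine)tantalum(V) iodide

The 2 iodide counter-ions carry a total charge of -2, so each complex ion is 2+.
Ligand charges: 1×triphenylphosphine (neutral), 2×chloro (-1 each), 1×ethylenediamine (neutral), 1×hydroxo (-1 each); total -3. So Ta + (-3) = 2+, giving Ta = +5.
Ligands are named alphabetically: chloro before ethylenediamine before hydroxo before triphenylphosphine.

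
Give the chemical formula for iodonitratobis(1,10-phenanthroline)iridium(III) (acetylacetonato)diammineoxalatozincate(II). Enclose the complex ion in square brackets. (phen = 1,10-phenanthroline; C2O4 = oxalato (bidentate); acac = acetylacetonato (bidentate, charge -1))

[IrI(NO3)(phen)2][Zn(acac)(C2O4)(NH3)2]

Cation [Ir…]: ligand charges -2, Ir(III) ⇒ ion charge 1+.
Anion [Zn…]: ligand charges -3, Zn(II) ⇒ ion charge 1−.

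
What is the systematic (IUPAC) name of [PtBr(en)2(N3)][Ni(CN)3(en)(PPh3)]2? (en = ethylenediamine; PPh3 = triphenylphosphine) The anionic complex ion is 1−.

azidobromobis(ethylenediamine)platinum(IV) tricyano(ethylenediamine)(triphenylphosphine)nickelate(II)

Both ions are complex: the cation is named first with the plain metal name, the anion second with the -ate form; each ion's ligands are alphabetised independently.
The complex anion is given as 1−; its ligand charges sum to -3, so Ni = +2.
With 2 anions per cation, the cation must be 2×1 = 2+.
Cation: ligand charges sum to -2; for the ion to be 2+, Pt = +4.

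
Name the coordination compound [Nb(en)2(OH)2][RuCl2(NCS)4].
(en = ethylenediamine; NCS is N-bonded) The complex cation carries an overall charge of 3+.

bis(ethylenediamine)dihydroxoniobium(V) dichlorotetraisothiocyanatoruthenate(III)

Both ions are complex: the cation is named first with the plain metal name, the anion second with the -ate form; each ion's ligands are alphabetised independently.
The complex cation is given as 3+; its ligand charges sum to -2, so Nb = +5.
A 1:1 salt means the anion carries the equal and opposite charge, 3−.
Anion: ligand charges sum to -6; for the ion to be 3−, Ru = +3.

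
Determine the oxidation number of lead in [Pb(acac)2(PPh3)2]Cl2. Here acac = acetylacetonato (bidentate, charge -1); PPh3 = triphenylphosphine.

+4

2 chloride outside the brackets (-1 each) → the complex ion is 2+.
Ligand charges: 2×acac = -2; 2×PPh3 neutral; sum -2.
Pb + (-2) = 2+ ⇒ Pb is +4.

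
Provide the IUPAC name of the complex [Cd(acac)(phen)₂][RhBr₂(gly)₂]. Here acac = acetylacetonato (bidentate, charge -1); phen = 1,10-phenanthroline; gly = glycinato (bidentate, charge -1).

Both ions are complex: the cation is named first with the plain metal name, the anion second with the -ate form; each ion's ligands are alphabetised independently.
Cadmium is always +2 in its complexes; the cation's ligand charges sum to -1, so the complex cation is 1+.
A 1:1 salt means the anion carries the equal and opposite charge, 1−.
Anion: ligand charges sum to -4; for the ion to be 1−, Rh = +3.

(acetylacetonato)bis(1,10-phenanthroline)cadmium(II) dibromobis(glycinato)rhodate(III)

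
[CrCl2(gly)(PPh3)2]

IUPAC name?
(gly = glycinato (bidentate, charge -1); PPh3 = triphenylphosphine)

There is no counter-ion, so the complex is neutral overall.
Ligand charges: 1×glycinato (-1 each), 2×chloro (-1 each), 2×triphenylphosphine (neutral); total -3. So Cr + (-3) = 0, giving Cr = +3.
Ligands are named alphabetically: chloro before glycinato before triphenylphosphine.

dichloro(glycinato)bis(triphenylphosphine)chromium(III)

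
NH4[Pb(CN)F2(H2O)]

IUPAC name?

The 1 ammonium counter-ion carries a total charge of +1, so each complex ion is 1−.
Ligand charges: 2×fluoro (-1 each), 1×aqua (neutral), 1×cyano (-1 each); total -3. So Pb + (-3) = 1−, giving Pb = +2.
Ligands are named alphabetically: aqua before cyano before fluoro.
The complex ion is anionic, so lead takes the -ate form plumbate(II).

ammonium aquacyanodifluoroplumbate(II)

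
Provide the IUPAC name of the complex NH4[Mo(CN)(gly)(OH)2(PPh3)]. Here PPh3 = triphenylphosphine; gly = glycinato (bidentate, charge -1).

ammonium cyano(glycinato)dihydroxo(triphenylphosphine)molybdate(III)

The 1 ammonium counter-ion carries a total charge of +1, so each complex ion is 1−.
Ligand charges: 1×triphenylphosphine (neutral), 1×glycinato (-1 each), 2×hydroxo (-1 each), 1×cyano (-1 each); total -4. So Mo + (-4) = 1−, giving Mo = +3.
The complex ion is anionic, so molybdenum takes the -ate form molybdate(III).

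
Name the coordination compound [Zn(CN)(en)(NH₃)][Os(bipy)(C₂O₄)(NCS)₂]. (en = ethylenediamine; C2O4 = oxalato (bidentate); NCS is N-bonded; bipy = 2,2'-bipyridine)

amminecyano(ethylenediamine)zinc(II) (2,2'-bipyridine)diisothiocyanatooxalatoosmate(III)

Both ions are complex: the cation is named first with the plain metal name, the anion second with the -ate form; each ion's ligands are alphabetised independently.
Zinc is always +2 in its complexes; the cation's ligand charges sum to -1, so the complex cation is 1+.
A 1:1 salt means the anion carries the equal and opposite charge, 1−.
Anion: ligand charges sum to -4; for the ion to be 1−, Os = +3.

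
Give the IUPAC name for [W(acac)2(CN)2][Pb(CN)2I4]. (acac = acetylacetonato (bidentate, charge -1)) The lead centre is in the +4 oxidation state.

Both ions are complex: the cation is named first with the plain metal name, the anion second with the -ate form; each ion's ligands are alphabetised independently.
Pb is given as +4; the anion's ligand charges sum to -6, so the complex anion is 2−.
A 1:1 salt means the cation carries the equal and opposite charge, 2+.
Cation: ligand charges sum to -4; for the ion to be 2+, W = +6.

bis(acetylacetonato)dicyanotungsten(VI) dicyanotetraiodoplumbate(IV)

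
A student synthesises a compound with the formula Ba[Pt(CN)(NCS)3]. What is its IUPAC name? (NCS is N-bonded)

The 1 barium counter-ion carries a total charge of +2, so each complex ion is 2−.
Ligand charges: 1×cyano (-1 each), 3×isothiocyanato (-1 each); total -4. So Pt + (-4) = 2−, giving Pt = +2.
The complex ion is anionic, so platinum takes the -ate form platinate(II).

barium cyanotriisothiocyanatoplatinate(II)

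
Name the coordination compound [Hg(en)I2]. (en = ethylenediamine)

There is no counter-ion, so the complex is neutral overall.
Ligand charges: 1×ethylenediamine (neutral), 2×iodo (-1 each); total -2. So Hg + (-2) = 0, giving Hg = +2.
Ligands are named alphabetically: ethylenediamine before iodo.

(ethylenediamine)diiodomercury(II)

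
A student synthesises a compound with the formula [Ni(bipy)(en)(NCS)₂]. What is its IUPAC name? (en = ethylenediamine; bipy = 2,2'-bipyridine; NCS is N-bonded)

There is no counter-ion, so the complex is neutral overall.
Ligand charges: 1×ethylenediamine (neutral), 1×2,2'-bipyridine (neutral), 2×isothiocyanato (-1 each); total -2. So Ni + (-2) = 0, giving Ni = +2.
Ligands are named alphabetically: bipyridine before ethylenediamine before isothiocyanato.

(2,2'-bipyridine)(ethylenediamine)diisothiocyanatonickel(II)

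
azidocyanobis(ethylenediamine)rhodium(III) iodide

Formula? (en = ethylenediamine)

[Rh(CN)(en)2(N3)]I

Ligands: 2 ethylenediamine (en, neutral), 1 cyano (CN, -1), 1 azido (N3, -1). Ligand charge sum = -2.
Charge balance with iodide (-1) requires 1 complex ion per 1 iodide.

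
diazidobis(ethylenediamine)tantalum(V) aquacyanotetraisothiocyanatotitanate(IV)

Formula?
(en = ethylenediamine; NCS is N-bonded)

Cation [Ta…]: ligand charges -2, Ta(V) ⇒ ion charge 3+.
Anion [Ti…]: ligand charges -5, Ti(IV) ⇒ ion charge 1−.

[Ta(en)2(N3)2][Ti(CN)(H2O)(NCS)4]3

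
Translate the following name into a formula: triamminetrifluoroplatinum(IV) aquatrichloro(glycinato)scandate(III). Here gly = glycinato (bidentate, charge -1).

[PtF3(NH3)3][ScCl3(gly)(H2O)]

Cation [Pt…]: ligand charges -3, Pt(IV) ⇒ ion charge 1+.
Anion [Sc…]: ligand charges -4, Sc(III) ⇒ ion charge 1−.
One 1+ cation balances one 1− anion.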